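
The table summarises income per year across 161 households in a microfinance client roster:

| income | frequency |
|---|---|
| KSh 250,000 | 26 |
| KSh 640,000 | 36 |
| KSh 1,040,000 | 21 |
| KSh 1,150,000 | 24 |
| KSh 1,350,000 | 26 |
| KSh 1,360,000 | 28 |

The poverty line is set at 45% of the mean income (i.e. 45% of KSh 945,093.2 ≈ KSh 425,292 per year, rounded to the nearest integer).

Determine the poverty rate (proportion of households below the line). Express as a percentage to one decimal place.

26 of the 161 households have income below KSh 425,292.
H = 26/161 = 16.1%.

16.1%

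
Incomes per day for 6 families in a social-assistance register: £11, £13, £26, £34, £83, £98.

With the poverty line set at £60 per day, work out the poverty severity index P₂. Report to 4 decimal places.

Poor units: £11, £13, £26, £34 (q = 4 of N = 6).
Shortfall ratios: (60−11)/60 = 0.8167; (60−13)/60 = 0.7833; (60−26)/60 = 0.5667; (60−34)/60 = 0.4333.
Squared: 0.6669; 0.6136; 0.3211; 0.1878.
Sum = 1.789444; P₂ = 1.789444 / 6 = 0.2982.

0.2982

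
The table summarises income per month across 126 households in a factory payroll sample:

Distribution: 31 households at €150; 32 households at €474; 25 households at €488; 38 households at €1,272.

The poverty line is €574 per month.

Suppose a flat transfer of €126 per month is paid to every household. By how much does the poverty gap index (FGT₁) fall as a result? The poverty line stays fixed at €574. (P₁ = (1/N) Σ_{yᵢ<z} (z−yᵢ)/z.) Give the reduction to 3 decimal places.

0.128

Before: below the line — 31×€150, 32×€474, 25×€488; poverty gap index (FGT₁) = 0.25571.
After the €126 transfer: below the line — 31×€276; poverty gap index (FGT₁) = 0.12773.
Reduction = 0.25571 − 0.12773 = 0.128.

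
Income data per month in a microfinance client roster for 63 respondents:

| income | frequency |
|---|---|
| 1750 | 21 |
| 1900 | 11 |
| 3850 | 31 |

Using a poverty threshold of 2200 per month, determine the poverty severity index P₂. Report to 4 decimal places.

Poor units: 21×1750, 11×1900 (q = 32 of N = 63).
Gap ratios (z−y)/z: (2200−1750)/2200 = 0.2045 (×21); (2200−1900)/2200 = 0.1364 (×11).
Squared: 0.0418 (×21); 0.0186 (×11).
Sum = 1.083161; P₂ = 1.083161 / 63 = 0.0172.

0.0172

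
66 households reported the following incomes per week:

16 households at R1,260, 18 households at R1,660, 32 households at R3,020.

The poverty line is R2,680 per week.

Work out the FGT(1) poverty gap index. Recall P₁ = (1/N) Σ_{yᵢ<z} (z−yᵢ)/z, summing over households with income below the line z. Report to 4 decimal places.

0.2322

Below z: 16×R1,260, 18×R1,660 (q = 34 of N = 66).
Normalized shortfalls: (2680−1260)/2680 = 0.5299 (×16); (2680−1660)/2680 = 0.3806 (×18).
Σ = 15.328358. Dividing by the full population N = 66 gives P₁ = 0.2322.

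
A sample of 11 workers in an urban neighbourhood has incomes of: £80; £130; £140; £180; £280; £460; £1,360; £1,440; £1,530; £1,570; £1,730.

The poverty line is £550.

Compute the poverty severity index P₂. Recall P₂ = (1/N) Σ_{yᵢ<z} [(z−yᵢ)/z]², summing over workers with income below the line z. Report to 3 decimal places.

0.235

Below the line: £80, £130, £140, £180, £280, £460 (q = 6 of N = 11).
Shortfall ratios: (550−80)/550 = 0.8545; (550−130)/550 = 0.7636; (550−140)/550 = 0.7455; (550−180)/550 = 0.6727; (550−280)/550 = 0.4909; (550−460)/550 = 0.1636.
Squared: 0.7302; 0.5831; 0.5557; 0.4526; 0.2410; 0.0268.
Sum = 2.589421; P₂ = 2.589421 / 11 = 0.235.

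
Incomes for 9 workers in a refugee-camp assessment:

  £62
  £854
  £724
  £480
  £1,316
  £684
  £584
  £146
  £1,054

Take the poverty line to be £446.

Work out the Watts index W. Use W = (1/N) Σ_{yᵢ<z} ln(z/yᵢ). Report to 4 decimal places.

Below the line: £62, £146 (q = 2 of N = 9).
Log shortfalls: ln(446/62) = 1.9732; ln(446/146) = 1.1167.
W = 3.089897 / 9 = 0.3433.

0.3433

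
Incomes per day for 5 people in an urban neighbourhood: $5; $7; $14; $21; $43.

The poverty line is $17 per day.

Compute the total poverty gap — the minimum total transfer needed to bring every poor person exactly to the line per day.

$25

Below the line: $5, $7, $14 (q = 3 of N = 5).
Individual gaps: 17−5 = 12; 17−7 = 10; 17−14 = 3.
Aggregate gap = $25.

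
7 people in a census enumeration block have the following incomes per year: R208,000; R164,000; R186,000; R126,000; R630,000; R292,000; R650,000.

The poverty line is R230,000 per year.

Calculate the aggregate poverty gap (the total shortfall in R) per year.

R236,000

Below the line: R126,000, R164,000, R186,000, R208,000 (q = 4 of N = 7).
Individual gaps: 230000−126000 = 104000; 230000−164000 = 66000; 230000−186000 = 44000; 230000−208000 = 22000.
Aggregate gap = R236,000.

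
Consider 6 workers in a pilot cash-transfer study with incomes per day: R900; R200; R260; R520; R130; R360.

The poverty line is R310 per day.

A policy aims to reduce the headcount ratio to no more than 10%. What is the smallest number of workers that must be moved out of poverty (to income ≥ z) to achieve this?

Currently q = 3 of N = 6 are below the line (H = 0.500).
A headcount ratio of at most 10% allows at most ⌊0.10 × 6⌋ = 0 poor workers.
So at least 3 − 0 = 3 must be lifted.

3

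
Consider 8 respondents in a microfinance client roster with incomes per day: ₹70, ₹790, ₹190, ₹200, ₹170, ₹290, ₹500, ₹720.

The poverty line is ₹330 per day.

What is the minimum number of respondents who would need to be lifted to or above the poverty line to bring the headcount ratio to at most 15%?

4

Currently q = 5 of N = 8 are below the line (H = 0.625).
A headcount ratio of at most 15% allows at most ⌊0.15 × 8⌋ = 1 poor respondents.
So at least 5 − 1 = 4 must be lifted.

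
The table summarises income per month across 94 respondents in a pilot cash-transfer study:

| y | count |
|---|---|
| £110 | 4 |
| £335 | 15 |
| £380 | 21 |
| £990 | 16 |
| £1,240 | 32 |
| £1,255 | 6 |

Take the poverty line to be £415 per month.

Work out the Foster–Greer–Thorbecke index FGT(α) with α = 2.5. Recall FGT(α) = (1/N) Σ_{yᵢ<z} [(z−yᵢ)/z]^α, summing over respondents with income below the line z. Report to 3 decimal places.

0.023

Incomes under z: 4×£110, 15×£335, 21×£380 (q = 40 of N = 94).
Gap ratios (z−y)/z: (415−110)/415 = 0.7349 (×4); (415−335)/415 = 0.1928 (×15); (415−380)/415 = 0.0843 (×21).
Raised to α = 2.5: 0.46305 (×4); 0.01632 (×15); 0.00207 (×21).
Sum = 2.140319; FGT(2.5) = 2.140319 / 94 = 0.023.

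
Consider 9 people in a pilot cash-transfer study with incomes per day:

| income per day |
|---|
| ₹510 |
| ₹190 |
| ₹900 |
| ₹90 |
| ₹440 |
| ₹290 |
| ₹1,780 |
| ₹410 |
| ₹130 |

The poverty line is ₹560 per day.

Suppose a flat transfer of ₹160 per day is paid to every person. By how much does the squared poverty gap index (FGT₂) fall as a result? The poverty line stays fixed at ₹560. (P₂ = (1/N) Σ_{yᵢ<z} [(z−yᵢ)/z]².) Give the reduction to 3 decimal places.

Before: below the line — ₹90, ₹130, ₹190, ₹290, ₹410, ₹440, ₹510; squared poverty gap index (FGT₂) = 0.23207.
After the ₹160 transfer: below the line — ₹250, ₹290, ₹350, ₹450; squared poverty gap index (FGT₂) = 0.07979.
Reduction = 0.23207 − 0.07979 = 0.152.

0.152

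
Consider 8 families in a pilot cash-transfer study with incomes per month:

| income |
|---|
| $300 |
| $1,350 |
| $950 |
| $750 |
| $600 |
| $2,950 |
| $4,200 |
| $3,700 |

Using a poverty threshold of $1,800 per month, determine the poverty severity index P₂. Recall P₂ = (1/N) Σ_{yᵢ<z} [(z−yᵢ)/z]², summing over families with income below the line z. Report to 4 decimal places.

Poor units: $300, $600, $750, $950, $1,350 (q = 5 of N = 8).
Normalized shortfalls: (1800−300)/1800 = 0.8333; (1800−600)/1800 = 0.6667; (1800−750)/1800 = 0.5833; (1800−950)/1800 = 0.4722; (1800−1350)/1800 = 0.2500.
Squared: 0.6944; 0.4444; 0.3403; 0.2230; 0.0625.
Sum = 1.764660; P₂ = 1.764660 / 8 = 0.2206.

0.2206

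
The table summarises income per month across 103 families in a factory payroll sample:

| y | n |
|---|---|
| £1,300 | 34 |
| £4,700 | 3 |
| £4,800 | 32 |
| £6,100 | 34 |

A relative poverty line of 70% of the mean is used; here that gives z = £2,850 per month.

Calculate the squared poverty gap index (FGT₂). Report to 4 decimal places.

Poor units: 34×£1,300 (q = 34 of N = 103).
Relative gaps: (2850−1300)/2850 = 0.5439 (×34).
Squared: 0.2958 (×34).
Sum = 10.056633; P₂ = 10.056633 / 103 = 0.0976.

0.0976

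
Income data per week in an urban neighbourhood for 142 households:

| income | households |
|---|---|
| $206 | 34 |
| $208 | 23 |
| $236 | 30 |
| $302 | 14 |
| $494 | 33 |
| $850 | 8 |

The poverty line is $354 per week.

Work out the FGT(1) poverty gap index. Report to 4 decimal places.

Poor units: 34×$206, 23×$208, 30×$236, 14×$302 (q = 101 of N = 142).
Gap ratios (z−y)/z: (354−206)/354 = 0.4181 (×34); (354−208)/354 = 0.4124 (×23); (354−236)/354 = 0.3333 (×30); (354−302)/354 = 0.1469 (×14).
Sum of shortfalls = 35.757062; P₁ averages over all N: 35.757062 / 142 = 0.2518.

0.2518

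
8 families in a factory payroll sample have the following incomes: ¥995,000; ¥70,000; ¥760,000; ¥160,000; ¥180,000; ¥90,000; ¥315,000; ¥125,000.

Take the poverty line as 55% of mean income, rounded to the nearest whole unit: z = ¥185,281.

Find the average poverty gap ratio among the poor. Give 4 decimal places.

0.3253

Below the line: ¥70,000, ¥90,000, ¥125,000, ¥160,000, ¥180,000 (q = 5 of N = 8).
Shortfall ratios (z−y)/z: 0.6222, 0.5143, 0.3253, 0.1364, 0.0285; sum = 1.626745.
I averages over the q = 5 poor units only: 1.626745 / 5 = 0.3253.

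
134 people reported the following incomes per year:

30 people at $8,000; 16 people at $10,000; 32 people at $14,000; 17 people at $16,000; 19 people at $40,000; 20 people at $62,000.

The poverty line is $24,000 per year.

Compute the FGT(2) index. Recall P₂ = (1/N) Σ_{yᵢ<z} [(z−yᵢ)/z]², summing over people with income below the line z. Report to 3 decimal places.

0.196

Incomes under z: 30×$8,000, 16×$10,000, 32×$14,000, 17×$16,000 (q = 95 of N = 134).
Shortfall ratios: (24000−8000)/24000 = 0.6667 (×30); (24000−10000)/24000 = 0.5833 (×16); (24000−14000)/24000 = 0.4167 (×32); (24000−16000)/24000 = 0.3333 (×17).
Squared: 0.4444 (×30); 0.3403 (×16); 0.1736 (×32); 0.1111 (×17).
Sum = 26.222222; P₂ = 26.222222 / 134 = 0.196.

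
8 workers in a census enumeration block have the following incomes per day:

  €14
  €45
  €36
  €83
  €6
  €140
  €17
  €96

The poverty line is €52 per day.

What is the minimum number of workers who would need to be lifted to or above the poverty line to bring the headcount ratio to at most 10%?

5 of the 8 workers are poor, so H = 5/8 = 0.625.
A headcount ratio of at most 10% allows at most ⌊0.10 × 8⌋ = 0 poor workers.
So at least 5 − 0 = 5 must be lifted.

5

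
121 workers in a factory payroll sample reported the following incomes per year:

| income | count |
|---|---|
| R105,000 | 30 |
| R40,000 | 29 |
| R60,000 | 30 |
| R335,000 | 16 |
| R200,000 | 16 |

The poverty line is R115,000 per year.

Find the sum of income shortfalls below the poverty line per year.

R4,125,000

Below z: 29×R40,000, 30×R60,000, 30×R105,000 (q = 89 of N = 121).
Individual gaps: 29×(115000−40000) = 2175000; 30×(115000−60000) = 1650000; 30×(115000−105000) = 300000.
Aggregate gap = R4,125,000.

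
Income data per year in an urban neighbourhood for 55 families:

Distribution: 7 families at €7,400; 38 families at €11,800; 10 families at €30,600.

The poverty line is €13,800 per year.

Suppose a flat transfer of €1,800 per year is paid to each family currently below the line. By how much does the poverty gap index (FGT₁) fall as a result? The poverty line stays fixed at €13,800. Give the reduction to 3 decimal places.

Before: below the line — 7×€7,400, 38×€11,800; poverty gap index (FGT₁) = 0.15916.
After the €1,800 transfer: below the line — 7×€9,200, 38×€13,600; poverty gap index (FGT₁) = 0.05244.
Reduction = 0.15916 − 0.05244 = 0.107.

0.107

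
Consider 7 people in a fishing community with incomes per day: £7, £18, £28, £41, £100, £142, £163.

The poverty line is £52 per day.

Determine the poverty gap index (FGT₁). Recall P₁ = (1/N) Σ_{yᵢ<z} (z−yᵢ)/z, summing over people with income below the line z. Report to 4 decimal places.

0.3132

Below z: £7, £18, £28, £41 (q = 4 of N = 7).
Gap ratios (z−y)/z: (52−7)/52 = 0.8654; (52−18)/52 = 0.6538; (52−28)/52 = 0.4615; (52−41)/52 = 0.2115.
Σ = 2.192308. Dividing by the full population N = 7 gives P₁ = 0.3132.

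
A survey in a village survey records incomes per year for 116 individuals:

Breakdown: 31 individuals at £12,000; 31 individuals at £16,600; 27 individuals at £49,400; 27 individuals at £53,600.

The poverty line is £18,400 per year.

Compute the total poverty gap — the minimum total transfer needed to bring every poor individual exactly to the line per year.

Incomes under z: 31×£12,000, 31×£16,600 (q = 62 of N = 116).
Individual gaps: 31×(18400−12000) = 198400; 31×(18400−16600) = 55800.
Aggregate gap = £254,200.

£254,200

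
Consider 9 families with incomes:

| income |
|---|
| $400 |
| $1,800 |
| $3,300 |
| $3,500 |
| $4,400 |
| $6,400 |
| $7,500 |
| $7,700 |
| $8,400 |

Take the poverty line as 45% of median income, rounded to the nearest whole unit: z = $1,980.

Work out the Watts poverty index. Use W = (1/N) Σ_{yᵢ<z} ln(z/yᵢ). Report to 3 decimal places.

0.188

Incomes under z: $400, $1,800 (q = 2 of N = 9).
Log gaps: ln(1980/400) = 1.5994; ln(1980/1800) = 0.0953.
W = 1.694698 / 9 = 0.188.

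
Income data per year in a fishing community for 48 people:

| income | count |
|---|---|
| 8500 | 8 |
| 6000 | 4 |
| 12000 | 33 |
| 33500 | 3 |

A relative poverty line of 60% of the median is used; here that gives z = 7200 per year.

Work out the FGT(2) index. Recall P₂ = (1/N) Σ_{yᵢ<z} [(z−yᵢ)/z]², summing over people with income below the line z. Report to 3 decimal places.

0.002

Poor units: 4×6000 (q = 4 of N = 48).
Gap ratios (z−y)/z: (7200−6000)/7200 = 0.1667 (×4).
Squared: 0.0278 (×4).
Sum = 0.111111; P₂ = 0.111111 / 48 = 0.002.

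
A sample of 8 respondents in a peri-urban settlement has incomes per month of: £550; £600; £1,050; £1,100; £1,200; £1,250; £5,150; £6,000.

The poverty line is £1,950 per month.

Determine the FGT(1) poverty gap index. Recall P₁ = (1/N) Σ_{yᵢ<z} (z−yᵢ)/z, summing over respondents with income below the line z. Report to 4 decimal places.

Below z: £550, £600, £1,050, £1,100, £1,200, £1,250 (q = 6 of N = 8).
Shortfall ratios: (1950−550)/1950 = 0.7179; (1950−600)/1950 = 0.6923; (1950−1050)/1950 = 0.4615; (1950−1100)/1950 = 0.4359; (1950−1200)/1950 = 0.3846; (1950−1250)/1950 = 0.3590.
Σ = 3.051282. Dividing by the full population N = 8 gives P₁ = 0.3814.

0.3814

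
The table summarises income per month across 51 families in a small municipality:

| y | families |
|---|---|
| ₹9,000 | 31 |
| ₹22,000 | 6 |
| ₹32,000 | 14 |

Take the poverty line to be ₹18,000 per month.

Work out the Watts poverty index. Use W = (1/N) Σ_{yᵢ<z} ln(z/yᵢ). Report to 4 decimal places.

Poor units: 31×₹9,000 (q = 31 of N = 51).
Log shortfalls: ln(18000/9000) = 0.6931 (×31).
W = 21.487563 / 51 = 0.4213.

0.4213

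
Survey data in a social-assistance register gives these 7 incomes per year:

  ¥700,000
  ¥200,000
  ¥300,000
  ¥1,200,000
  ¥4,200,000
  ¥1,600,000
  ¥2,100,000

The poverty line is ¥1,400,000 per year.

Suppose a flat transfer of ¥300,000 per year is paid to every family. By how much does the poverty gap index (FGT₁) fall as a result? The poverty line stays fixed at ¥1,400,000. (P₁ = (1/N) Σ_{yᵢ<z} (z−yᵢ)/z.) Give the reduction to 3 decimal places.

0.112

Before: below the line — ¥200,000, ¥300,000, ¥700,000, ¥1,200,000; poverty gap index (FGT₁) = 0.32653.
After the ¥300,000 transfer: below the line — ¥500,000, ¥600,000, ¥1,000,000; poverty gap index (FGT₁) = 0.21429.
Reduction = 0.32653 − 0.21429 = 0.112.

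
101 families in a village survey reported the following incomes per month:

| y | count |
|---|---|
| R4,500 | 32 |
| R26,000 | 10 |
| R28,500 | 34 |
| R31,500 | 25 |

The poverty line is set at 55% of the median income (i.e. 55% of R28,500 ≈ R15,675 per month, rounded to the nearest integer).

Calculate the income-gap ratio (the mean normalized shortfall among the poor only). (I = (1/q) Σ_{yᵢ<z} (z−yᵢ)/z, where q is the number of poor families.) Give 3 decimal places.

Poor units: 32×R4,500 (q = 32 of N = 101).
Relative gaps: 0.7129 (×32); sum = 22.813397.
I averages over the q = 32 poor units only: 22.813397 / 32 = 0.713.

0.713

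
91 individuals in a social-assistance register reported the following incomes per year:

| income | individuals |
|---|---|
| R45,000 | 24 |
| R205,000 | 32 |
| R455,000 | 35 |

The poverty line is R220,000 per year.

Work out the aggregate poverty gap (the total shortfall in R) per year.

Below the line: 24×R45,000, 32×R205,000 (q = 56 of N = 91).
Individual gaps: 24×(220000−45000) = 4200000; 32×(220000−205000) = 480000.
Aggregate gap = R4,680,000.

R4,680,000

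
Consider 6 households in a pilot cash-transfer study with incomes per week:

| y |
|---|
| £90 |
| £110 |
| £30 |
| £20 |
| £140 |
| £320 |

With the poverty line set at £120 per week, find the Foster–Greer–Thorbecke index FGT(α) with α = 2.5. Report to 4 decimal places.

0.1924

Below z: £20, £30, £90, £110 (q = 4 of N = 6).
Normalized shortfalls: (120−20)/120 = 0.8333; (120−30)/120 = 0.7500; (120−90)/120 = 0.2500; (120−110)/120 = 0.0833.
Raised to α = 2.5: 0.63394; 0.48714; 0.03125; 0.00200.
Sum = 1.154332; FGT(2.5) = 1.154332 / 6 = 0.1924.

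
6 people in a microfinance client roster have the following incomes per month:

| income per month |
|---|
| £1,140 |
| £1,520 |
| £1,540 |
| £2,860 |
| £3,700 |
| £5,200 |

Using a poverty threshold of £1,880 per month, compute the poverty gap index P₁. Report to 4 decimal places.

Below z: £1,140, £1,520, £1,540 (q = 3 of N = 6).
Normalized shortfalls: (1880−1140)/1880 = 0.3936; (1880−1520)/1880 = 0.1915; (1880−1540)/1880 = 0.1809.
Σ = 0.765957. Dividing by the full population N = 6 gives P₁ = 0.1277.

0.1277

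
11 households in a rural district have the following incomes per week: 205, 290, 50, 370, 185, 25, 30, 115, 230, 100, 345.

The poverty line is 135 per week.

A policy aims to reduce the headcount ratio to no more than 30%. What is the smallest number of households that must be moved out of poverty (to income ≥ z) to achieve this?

Currently q = 5 of N = 11 are below the line (H = 0.455).
A headcount ratio of at most 30% allows at most ⌊0.30 × 11⌋ = 3 poor households.
So at least 5 − 3 = 2 must be lifted.

2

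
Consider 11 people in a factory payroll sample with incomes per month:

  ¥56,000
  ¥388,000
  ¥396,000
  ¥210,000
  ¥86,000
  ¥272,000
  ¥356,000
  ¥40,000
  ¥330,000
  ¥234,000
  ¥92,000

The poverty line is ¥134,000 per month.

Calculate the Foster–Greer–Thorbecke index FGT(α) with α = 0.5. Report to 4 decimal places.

Below z: ¥40,000, ¥56,000, ¥86,000, ¥92,000 (q = 4 of N = 11).
Shortfall ratios: (134000−40000)/134000 = 0.7015; (134000−56000)/134000 = 0.5821; (134000−86000)/134000 = 0.3582; (134000−92000)/134000 = 0.3134.
Raised to α = 0.5: 0.83755; 0.76295; 0.59851; 0.55985.
Sum = 2.758856; FGT(0.5) = 2.758856 / 11 = 0.2508.

0.2508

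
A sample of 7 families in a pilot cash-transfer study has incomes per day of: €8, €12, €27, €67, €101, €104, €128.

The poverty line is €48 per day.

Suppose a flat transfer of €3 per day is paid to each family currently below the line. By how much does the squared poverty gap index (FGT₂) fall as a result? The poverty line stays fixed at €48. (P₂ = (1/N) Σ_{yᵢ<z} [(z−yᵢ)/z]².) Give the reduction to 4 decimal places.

Before: below the line — €8, €12, €27; squared poverty gap index (FGT₂) = 0.206907.
After the €3 transfer: below the line — €11, €15, €30; squared poverty gap index (FGT₂) = 0.172495.
Reduction = 0.206907 − 0.172495 = 0.0344.

0.0344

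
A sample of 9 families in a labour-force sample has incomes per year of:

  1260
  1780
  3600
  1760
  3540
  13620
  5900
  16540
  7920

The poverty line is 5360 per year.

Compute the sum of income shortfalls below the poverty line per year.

14860

Incomes under z: 1260, 1760, 1780, 3540, 3600 (q = 5 of N = 9).
Individual gaps: 5360−1260 = 4100; 5360−1760 = 3600; 5360−1780 = 3580; 5360−3540 = 1820; 5360−3600 = 1760.
Aggregate gap = 14860.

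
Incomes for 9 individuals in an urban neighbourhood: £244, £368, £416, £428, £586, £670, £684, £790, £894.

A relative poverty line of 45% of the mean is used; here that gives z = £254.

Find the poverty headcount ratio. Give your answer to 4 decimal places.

0.1111

1 of the 9 individuals have income below £254.
H = 1/9 = 0.1111.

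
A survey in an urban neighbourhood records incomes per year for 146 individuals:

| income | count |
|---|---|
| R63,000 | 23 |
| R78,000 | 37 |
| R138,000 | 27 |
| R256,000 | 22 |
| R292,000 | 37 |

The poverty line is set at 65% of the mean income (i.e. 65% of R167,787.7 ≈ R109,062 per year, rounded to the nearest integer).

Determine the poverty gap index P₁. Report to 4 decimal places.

0.1387

Poor units: 23×R63,000, 37×R78,000 (q = 60 of N = 146).
Shortfall ratios: (109062−63000)/109062 = 0.4223 (×23); (109062−78000)/109062 = 0.2848 (×37).
Sum of shortfalls = 20.251967; P₁ averages over all N: 20.251967 / 146 = 0.1387.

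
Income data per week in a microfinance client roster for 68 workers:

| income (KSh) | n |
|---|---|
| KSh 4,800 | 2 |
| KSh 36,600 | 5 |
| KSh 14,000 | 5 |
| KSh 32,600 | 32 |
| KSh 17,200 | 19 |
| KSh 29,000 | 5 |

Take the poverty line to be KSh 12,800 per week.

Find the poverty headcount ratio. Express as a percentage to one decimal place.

2.9%

2 of the 68 workers have income below KSh 12,800.
H = 2/68 = 2.9%.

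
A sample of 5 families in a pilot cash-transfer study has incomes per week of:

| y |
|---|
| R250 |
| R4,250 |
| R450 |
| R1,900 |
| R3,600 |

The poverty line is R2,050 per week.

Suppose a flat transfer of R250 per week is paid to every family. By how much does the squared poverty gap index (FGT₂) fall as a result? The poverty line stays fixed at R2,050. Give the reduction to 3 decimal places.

Before: below the line — R250, R450, R1,900; squared poverty gap index (FGT₂) = 0.27710.
After the R250 transfer: below the line — R500, R700; squared poverty gap index (FGT₂) = 0.20107.
Reduction = 0.27710 − 0.20107 = 0.076.

0.076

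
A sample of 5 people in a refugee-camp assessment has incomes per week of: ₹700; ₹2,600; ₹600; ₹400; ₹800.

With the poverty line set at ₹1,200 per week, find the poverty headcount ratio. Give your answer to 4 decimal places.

4 of the 5 people have income below ₹1,200.
H = 4/5 = 0.8000.

0.8000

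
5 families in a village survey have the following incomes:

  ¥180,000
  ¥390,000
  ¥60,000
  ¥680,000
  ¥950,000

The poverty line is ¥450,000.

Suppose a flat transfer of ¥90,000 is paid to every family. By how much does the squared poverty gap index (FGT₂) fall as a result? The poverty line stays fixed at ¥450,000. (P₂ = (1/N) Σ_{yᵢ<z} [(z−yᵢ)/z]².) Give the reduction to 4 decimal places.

0.1049

Before: below the line — ¥60,000, ¥180,000, ¥390,000; squared poverty gap index (FGT₂) = 0.225778.
After the ¥90,000 transfer: below the line — ¥150,000, ¥270,000; squared poverty gap index (FGT₂) = 0.120889.
Reduction = 0.225778 − 0.120889 = 0.1049.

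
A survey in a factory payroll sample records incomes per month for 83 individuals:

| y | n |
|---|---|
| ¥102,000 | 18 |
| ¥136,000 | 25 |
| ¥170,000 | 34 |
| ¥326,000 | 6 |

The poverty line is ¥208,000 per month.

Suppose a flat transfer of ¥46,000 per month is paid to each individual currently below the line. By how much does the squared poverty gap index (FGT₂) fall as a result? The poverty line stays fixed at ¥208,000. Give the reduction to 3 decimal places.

0.083

Before: below the line — 18×¥102,000, 25×¥136,000, 34×¥170,000; squared poverty gap index (FGT₂) = 0.10609.
After the ¥46,000 transfer: below the line — 18×¥148,000, 25×¥182,000; squared poverty gap index (FGT₂) = 0.02275.
Reduction = 0.10609 − 0.02275 = 0.083.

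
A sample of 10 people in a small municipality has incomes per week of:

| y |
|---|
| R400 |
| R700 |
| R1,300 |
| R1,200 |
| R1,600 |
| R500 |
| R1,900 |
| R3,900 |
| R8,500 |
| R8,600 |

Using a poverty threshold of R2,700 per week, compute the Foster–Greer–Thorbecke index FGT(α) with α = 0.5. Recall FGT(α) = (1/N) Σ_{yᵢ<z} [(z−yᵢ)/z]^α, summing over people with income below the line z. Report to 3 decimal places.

Poor units: R400, R500, R700, R1,200, R1,300, R1,600, R1,900 (q = 7 of N = 10).
Shortfall ratios: (2700−400)/2700 = 0.8519; (2700−500)/2700 = 0.8148; (2700−700)/2700 = 0.7407; (2700−1200)/2700 = 0.5556; (2700−1300)/2700 = 0.5185; (2700−1600)/2700 = 0.4074; (2700−1900)/2700 = 0.2963.
Raised to α = 0.5: 0.92296; 0.90267; 0.86066; 0.74536; 0.72008; 0.63828; 0.54433.
Sum = 5.334346; FGT(0.5) = 5.334346 / 10 = 0.533.

0.533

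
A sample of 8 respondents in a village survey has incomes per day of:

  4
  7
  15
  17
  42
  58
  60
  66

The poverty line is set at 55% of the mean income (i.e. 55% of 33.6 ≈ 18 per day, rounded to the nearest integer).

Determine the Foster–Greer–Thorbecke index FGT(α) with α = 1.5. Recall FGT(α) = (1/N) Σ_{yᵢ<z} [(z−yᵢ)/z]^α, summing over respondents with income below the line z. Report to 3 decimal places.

Below z: 4, 7, 15, 17 (q = 4 of N = 8).
Gap ratios (z−y)/z: (18−4)/18 = 0.7778; (18−7)/18 = 0.6111; (18−15)/18 = 0.1667; (18−17)/18 = 0.0556.
Raised to α = 1.5: 0.68594; 0.47773; 0.06804; 0.01309.
Sum = 1.244799; FGT(1.5) = 1.244799 / 8 = 0.156.

0.156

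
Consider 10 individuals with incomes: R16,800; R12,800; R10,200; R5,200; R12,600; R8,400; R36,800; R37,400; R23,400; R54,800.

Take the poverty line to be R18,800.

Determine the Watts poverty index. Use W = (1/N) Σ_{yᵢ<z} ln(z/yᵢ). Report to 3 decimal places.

0.360

Below the line: R5,200, R8,400, R10,200, R12,600, R12,800, R16,800 (q = 6 of N = 10).
Log gaps: ln(18800/5200) = 1.2852; ln(18800/8400) = 0.8056; ln(18800/10200) = 0.6115; ln(18800/12600) = 0.4002; ln(18800/12800) = 0.3844; ln(18800/16800) = 0.1125.
W = 3.599342 / 10 = 0.360.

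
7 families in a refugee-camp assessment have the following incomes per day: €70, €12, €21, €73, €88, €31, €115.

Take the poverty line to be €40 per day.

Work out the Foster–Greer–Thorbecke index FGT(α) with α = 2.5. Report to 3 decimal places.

Below z: €12, €21, €31 (q = 3 of N = 7).
Shortfall ratios: (40−12)/40 = 0.7000; (40−21)/40 = 0.4750; (40−31)/40 = 0.2250.
Raised to α = 2.5: 0.40996; 0.15550; 0.02401.
Sum = 0.589478; FGT(2.5) = 0.589478 / 7 = 0.084.

0.084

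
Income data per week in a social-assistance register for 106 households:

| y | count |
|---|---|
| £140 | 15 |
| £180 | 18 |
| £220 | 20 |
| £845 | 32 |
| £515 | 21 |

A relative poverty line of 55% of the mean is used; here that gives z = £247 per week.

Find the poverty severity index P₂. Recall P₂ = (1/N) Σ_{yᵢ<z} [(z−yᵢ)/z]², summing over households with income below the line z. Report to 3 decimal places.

0.041

Below z: 15×£140, 18×£180, 20×£220 (q = 53 of N = 106).
Gap ratios (z−y)/z: (247−140)/247 = 0.4332 (×15); (247−180)/247 = 0.2713 (×18); (247−220)/247 = 0.1093 (×20).
Squared: 0.1877 (×15); 0.0736 (×18); 0.0119 (×20).
Sum = 4.378321; P₂ = 4.378321 / 106 = 0.041.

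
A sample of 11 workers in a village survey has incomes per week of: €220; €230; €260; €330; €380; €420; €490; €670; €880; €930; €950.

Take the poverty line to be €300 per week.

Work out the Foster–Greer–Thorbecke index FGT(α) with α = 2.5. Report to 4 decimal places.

Below the line: €220, €230, €260 (q = 3 of N = 11).
Relative gaps: (300−220)/300 = 0.2667; (300−230)/300 = 0.2333; (300−260)/300 = 0.1333.
Raised to α = 2.5: 0.03672; 0.02630; 0.00649.
Sum = 0.069512; FGT(2.5) = 0.069512 / 11 = 0.0063.

0.0063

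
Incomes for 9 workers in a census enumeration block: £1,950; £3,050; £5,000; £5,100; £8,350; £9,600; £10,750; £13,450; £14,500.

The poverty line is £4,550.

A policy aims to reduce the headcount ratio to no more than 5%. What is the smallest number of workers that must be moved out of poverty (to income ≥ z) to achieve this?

2

2 of the 9 workers are poor, so H = 2/9 = 0.222.
A headcount ratio of at most 5% allows at most ⌊0.05 × 9⌋ = 0 poor workers.
So at least 2 − 0 = 2 must be lifted.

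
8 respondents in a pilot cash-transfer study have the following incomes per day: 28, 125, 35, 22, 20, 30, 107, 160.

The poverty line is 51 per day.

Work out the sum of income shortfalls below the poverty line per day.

Below z: 20, 22, 28, 30, 35 (q = 5 of N = 8).
Individual gaps: 51−20 = 31; 51−22 = 29; 51−28 = 23; 51−30 = 21; 51−35 = 16.
Aggregate gap = 120.

120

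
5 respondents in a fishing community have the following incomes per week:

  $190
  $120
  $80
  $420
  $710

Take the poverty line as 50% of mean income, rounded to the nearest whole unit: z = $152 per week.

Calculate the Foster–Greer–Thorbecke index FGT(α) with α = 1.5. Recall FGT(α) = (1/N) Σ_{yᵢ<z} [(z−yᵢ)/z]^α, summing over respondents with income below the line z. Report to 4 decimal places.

0.0845

Poor units: $80, $120 (q = 2 of N = 5).
Gap ratios (z−y)/z: (152−80)/152 = 0.4737; (152−120)/152 = 0.2105.
Raised to α = 1.5: 0.32601; 0.09660.
Sum = 0.422608; FGT(1.5) = 0.422608 / 5 = 0.0845.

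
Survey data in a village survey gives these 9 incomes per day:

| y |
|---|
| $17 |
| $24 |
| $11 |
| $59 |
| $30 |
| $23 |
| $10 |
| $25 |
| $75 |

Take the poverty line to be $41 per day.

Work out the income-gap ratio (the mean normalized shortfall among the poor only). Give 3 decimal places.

0.512

Poor units: $10, $11, $17, $23, $24, $25, $30 (q = 7 of N = 9).
Shortfall ratios (z−y)/z: 0.7561, 0.7317, 0.5854, 0.4390, 0.4146, 0.3902, 0.2683; sum = 3.585366.
The income-gap ratio divides by q (the poor only): 3.585366 / 7 = 0.512.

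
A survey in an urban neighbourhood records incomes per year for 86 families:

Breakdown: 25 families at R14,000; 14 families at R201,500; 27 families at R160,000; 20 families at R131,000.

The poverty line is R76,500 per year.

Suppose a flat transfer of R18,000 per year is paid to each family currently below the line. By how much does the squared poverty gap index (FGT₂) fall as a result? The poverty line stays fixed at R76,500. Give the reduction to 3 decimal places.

Before: below the line — 25×R14,000; squared poverty gap index (FGT₂) = 0.19403.
After the R18,000 transfer: below the line — 25×R32,000; squared poverty gap index (FGT₂) = 0.09836.
Reduction = 0.19403 − 0.09836 = 0.096.

0.096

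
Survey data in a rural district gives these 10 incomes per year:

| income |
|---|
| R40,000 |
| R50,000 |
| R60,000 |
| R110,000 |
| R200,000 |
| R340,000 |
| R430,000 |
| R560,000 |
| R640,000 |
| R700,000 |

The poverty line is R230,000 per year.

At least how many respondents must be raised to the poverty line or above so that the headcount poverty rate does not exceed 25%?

5 of the 10 respondents are poor, so H = 5/10 = 0.500.
A headcount ratio of at most 25% allows at most ⌊0.25 × 10⌋ = 2 poor respondents.
So at least 5 − 2 = 3 must be lifted.

3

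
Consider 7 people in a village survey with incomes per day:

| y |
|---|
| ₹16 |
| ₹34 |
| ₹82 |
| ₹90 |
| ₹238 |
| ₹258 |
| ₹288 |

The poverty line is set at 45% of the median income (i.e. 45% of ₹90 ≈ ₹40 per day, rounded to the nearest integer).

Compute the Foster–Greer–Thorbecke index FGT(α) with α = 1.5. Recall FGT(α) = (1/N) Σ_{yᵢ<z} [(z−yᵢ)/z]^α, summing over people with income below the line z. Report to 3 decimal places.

0.075

Incomes under z: ₹16, ₹34 (q = 2 of N = 7).
Shortfall ratios: (40−16)/40 = 0.6000; (40−34)/40 = 0.1500.
Raised to α = 1.5: 0.46476; 0.05809.
Sum = 0.522853; FGT(1.5) = 0.522853 / 7 = 0.075.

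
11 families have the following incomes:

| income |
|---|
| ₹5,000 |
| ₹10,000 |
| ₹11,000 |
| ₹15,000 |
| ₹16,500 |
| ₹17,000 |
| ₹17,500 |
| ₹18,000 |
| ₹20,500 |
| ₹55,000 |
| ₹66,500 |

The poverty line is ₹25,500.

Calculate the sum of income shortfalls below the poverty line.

₹99,000

Below z: ₹5,000, ₹10,000, ₹11,000, ₹15,000, ₹16,500, ₹17,000, ₹17,500, ₹18,000, ₹20,500 (q = 9 of N = 11).
Individual gaps: 25500−5000 = 20500; 25500−10000 = 15500; 25500−11000 = 14500; 25500−15000 = 10500; 25500−16500 = 9000; 25500−17000 = 8500; 25500−17500 = 8000; 25500−18000 = 7500; 25500−20500 = 5000.
Aggregate gap = ₹99,000.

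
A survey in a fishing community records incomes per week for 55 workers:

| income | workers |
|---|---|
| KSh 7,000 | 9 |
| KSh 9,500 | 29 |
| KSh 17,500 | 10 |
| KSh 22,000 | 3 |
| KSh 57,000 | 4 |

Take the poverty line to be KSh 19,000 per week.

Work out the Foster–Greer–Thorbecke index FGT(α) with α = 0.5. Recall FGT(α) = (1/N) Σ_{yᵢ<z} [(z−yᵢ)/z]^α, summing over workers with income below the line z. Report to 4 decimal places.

0.5540

Poor units: 9×KSh 7,000, 29×KSh 9,500, 10×KSh 17,500 (q = 48 of N = 55).
Gap ratios (z−y)/z: (19000−7000)/19000 = 0.6316 (×9); (19000−9500)/19000 = 0.5000 (×29); (19000−17500)/19000 = 0.0789 (×10).
Raised to α = 0.5: 0.79472 (×9); 0.70711 (×29); 0.28098 (×10).
Sum = 30.468329; FGT(0.5) = 30.468329 / 55 = 0.5540.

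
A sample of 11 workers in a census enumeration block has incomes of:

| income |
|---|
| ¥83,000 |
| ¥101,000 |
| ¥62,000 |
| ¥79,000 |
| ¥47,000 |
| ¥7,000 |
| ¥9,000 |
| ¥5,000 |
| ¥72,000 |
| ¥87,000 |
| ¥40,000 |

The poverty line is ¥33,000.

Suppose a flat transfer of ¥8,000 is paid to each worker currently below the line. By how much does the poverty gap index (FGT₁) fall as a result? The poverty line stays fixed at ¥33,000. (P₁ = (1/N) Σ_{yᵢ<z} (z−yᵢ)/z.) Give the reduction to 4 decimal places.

Before: below the line — ¥5,000, ¥7,000, ¥9,000; poverty gap index (FGT₁) = 0.214876.
After the ¥8,000 transfer: below the line — ¥13,000, ¥15,000, ¥17,000; poverty gap index (FGT₁) = 0.148760.
Reduction = 0.214876 − 0.148760 = 0.0661.

0.0661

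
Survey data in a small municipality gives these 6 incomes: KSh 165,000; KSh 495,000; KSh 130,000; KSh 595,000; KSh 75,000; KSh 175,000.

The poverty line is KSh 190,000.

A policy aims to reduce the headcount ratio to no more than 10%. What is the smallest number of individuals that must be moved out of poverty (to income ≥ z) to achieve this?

4

4 of the 6 individuals are poor, so H = 4/6 = 0.667.
A headcount ratio of at most 10% allows at most ⌊0.10 × 6⌋ = 0 poor individuals.
So at least 4 − 0 = 4 must be lifted.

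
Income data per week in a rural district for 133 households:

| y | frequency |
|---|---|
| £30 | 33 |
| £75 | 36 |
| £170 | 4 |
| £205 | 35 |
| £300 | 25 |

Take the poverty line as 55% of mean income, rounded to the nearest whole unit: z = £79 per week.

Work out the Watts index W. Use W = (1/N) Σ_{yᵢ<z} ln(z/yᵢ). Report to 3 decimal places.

Poor units: 33×£30, 36×£75 (q = 69 of N = 133).
Log shortfalls: ln(79/30) = 0.9683 (×33); ln(79/75) = 0.0520 (×36).
W = 33.822816 / 133 = 0.254.

0.254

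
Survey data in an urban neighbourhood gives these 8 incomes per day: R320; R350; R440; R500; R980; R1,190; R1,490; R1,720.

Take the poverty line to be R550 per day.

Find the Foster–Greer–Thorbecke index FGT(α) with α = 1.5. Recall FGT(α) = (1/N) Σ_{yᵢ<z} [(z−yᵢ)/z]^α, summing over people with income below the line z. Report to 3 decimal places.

Below z: R320, R350, R440, R500 (q = 4 of N = 8).
Normalized shortfalls: (550−320)/550 = 0.4182; (550−350)/550 = 0.3636; (550−440)/550 = 0.2000; (550−500)/550 = 0.0909.
Raised to α = 1.5: 0.27043; 0.21928; 0.08944; 0.02741.
Sum = 0.606559; FGT(1.5) = 0.606559 / 8 = 0.076.

0.076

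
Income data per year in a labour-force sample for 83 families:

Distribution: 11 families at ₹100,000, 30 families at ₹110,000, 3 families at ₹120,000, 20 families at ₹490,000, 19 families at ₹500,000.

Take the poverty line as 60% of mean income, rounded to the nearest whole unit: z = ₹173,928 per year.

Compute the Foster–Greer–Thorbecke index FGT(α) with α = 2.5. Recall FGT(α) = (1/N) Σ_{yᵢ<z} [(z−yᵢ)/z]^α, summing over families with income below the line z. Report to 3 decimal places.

0.047

Incomes under z: 11×₹100,000, 30×₹110,000, 3×₹120,000 (q = 44 of N = 83).
Relative gaps: (173928−100000)/173928 = 0.4250 (×11); (173928−110000)/173928 = 0.3676 (×30); (173928−120000)/173928 = 0.3101 (×3).
Raised to α = 2.5: 0.11779 (×11); 0.08190 (×30); 0.05353 (×3).
Sum = 3.913370; FGT(2.5) = 3.913370 / 83 = 0.047.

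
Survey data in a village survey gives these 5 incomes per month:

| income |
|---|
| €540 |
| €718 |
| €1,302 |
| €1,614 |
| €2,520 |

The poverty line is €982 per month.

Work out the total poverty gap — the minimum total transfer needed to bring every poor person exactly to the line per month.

Below the line: €540, €718 (q = 2 of N = 5).
Individual gaps: 982−540 = 442; 982−718 = 264.
Aggregate gap = €706.

€706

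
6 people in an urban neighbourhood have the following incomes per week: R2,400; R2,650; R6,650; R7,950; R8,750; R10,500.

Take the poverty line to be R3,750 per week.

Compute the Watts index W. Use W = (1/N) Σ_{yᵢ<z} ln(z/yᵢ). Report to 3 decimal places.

0.132

Incomes under z: R2,400, R2,650 (q = 2 of N = 6).
Log shortfalls: ln(3750/2400) = 0.4463; ln(3750/2650) = 0.3472.
W = 0.793483 / 6 = 0.132.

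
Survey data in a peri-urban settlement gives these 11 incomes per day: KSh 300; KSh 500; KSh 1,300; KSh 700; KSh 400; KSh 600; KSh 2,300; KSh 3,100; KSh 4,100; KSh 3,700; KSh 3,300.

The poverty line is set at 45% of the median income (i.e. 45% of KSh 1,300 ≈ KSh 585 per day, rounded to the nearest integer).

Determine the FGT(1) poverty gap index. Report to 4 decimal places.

Below the line: KSh 300, KSh 400, KSh 500 (q = 3 of N = 11).
Gap ratios (z−y)/z: (585−300)/585 = 0.4872; (585−400)/585 = 0.3162; (585−500)/585 = 0.1453.
Σ = 0.948718. Dividing by the full population N = 11 gives P₁ = 0.0862.

0.0862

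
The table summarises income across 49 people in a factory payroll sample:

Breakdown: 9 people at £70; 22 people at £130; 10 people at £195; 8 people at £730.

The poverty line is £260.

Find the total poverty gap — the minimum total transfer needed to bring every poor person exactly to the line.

£5,220

Incomes under z: 9×£70, 22×£130, 10×£195 (q = 41 of N = 49).
Individual gaps: 9×(260−70) = 1710; 22×(260−130) = 2860; 10×(260−195) = 650.
Aggregate gap = £5,220.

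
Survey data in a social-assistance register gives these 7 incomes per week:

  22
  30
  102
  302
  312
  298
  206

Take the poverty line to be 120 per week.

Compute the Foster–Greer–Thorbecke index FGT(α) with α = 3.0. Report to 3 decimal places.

0.139

Incomes under z: 22, 30, 102 (q = 3 of N = 7).
Normalized shortfalls: (120−22)/120 = 0.8167; (120−30)/120 = 0.7500; (120−102)/120 = 0.1500.
Raised to α = 3.0: 0.54467; 0.42188; 0.00337.
Sum = 0.969921; FGT(3.0) = 0.969921 / 7 = 0.139.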